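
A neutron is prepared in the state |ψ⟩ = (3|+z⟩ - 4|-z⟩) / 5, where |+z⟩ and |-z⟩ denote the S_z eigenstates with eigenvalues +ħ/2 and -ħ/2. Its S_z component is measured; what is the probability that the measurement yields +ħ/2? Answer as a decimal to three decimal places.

0.360

The +ħ/2 outcome corresponds to |+z⟩. Its amplitude in |ψ⟩ is 3/5.
P = |3|² / 25 = 9/25.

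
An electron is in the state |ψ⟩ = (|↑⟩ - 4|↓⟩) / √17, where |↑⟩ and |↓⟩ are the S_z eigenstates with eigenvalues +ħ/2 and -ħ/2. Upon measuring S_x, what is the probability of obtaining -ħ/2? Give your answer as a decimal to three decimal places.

0.735

|-x⟩ = (|↑⟩ - |↓⟩)/√2, so ⟨-x|ψ⟩ = (5) / (√2·√17).
P = |5|² / 34 = 25/34.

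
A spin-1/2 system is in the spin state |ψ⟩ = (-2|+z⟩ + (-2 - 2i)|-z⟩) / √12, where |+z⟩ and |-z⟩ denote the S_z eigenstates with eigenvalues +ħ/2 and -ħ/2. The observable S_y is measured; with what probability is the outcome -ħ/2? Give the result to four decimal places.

0.1667

|-y⟩ = (|+z⟩ - i|-z⟩)/√2, so ⟨-y|ψ⟩ = (-2i) / (√2·√12).
P = |-2i|² / 24 = 4/24.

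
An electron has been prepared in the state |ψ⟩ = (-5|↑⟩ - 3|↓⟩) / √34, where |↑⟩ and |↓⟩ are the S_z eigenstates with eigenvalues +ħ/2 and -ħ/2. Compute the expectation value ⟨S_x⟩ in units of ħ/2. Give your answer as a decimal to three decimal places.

⟨σ_x⟩ = 2 Re(a* b)/(|a|²+|b|²) with a = -5, b = -3.
a* b = 15, so ⟨σ_x⟩ = 30/34.
⟨S_x⟩ = (ħ/2)·⟨σ_x⟩.

0.882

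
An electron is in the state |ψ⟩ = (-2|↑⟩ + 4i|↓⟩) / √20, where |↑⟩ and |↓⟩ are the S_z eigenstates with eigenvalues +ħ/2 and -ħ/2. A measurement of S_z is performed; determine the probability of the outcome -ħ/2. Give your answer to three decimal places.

The -ħ/2 outcome corresponds to |↓⟩. Its amplitude in |ψ⟩ is 4i/√20.
P = |4i|² / 20 = 16/20.

0.800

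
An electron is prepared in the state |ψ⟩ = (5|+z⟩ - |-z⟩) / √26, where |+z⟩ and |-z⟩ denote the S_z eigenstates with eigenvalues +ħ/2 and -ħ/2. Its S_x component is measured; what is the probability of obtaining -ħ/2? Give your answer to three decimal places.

0.692

|-x⟩ = (|+z⟩ - |-z⟩)/√2, so ⟨-x|ψ⟩ = (6) / (√2·√26).
P = |6|² / 52 = 36/52.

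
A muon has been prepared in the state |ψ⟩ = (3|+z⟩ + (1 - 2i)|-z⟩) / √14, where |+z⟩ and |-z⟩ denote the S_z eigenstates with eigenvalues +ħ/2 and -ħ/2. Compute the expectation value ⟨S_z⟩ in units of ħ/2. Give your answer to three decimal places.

⟨σ_z⟩ = |a|² - |b|² divided by |a|²+|b|², with a, b the |+z⟩, |-z⟩ amplitudes.
= (9 - 5)/14 = 4/14.
⟨S_z⟩ = (ħ/2)·⟨σ_z⟩.

0.286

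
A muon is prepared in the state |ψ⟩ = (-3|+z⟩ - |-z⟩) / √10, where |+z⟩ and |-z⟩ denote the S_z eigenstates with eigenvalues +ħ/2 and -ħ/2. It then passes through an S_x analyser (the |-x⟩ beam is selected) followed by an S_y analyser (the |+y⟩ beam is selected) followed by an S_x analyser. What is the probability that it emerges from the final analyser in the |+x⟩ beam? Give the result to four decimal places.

First analyser (S_x): P(|-x⟩) = |⟨-x|ψ⟩|² = 4/20.
After stage 1 the state is |-x⟩; P(|+y⟩) = |⟨+y|-x⟩|² = 1/2.
After stage 2 the state is |+y⟩; P(|+x⟩) = |⟨+x|+y⟩|² = 1/2.
Joint probability = 4/20 × 1/2 × 1/2 = 0.0500.

0.0500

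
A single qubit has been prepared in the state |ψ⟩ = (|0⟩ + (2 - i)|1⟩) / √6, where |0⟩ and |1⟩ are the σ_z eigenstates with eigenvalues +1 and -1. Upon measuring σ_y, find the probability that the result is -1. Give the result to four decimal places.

0.6667

|-y⟩ = (|0⟩ - i|1⟩)/√2, so ⟨-y|ψ⟩ = (2 + 2i) / (√2·√6).
P = |2 + 2i|² / 12 = 8/12.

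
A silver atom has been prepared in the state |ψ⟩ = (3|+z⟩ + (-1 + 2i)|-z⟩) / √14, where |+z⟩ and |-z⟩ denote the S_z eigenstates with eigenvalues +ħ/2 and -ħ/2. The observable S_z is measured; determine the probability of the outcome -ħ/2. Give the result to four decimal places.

0.3571

The -ħ/2 outcome corresponds to |-z⟩. Its amplitude in |ψ⟩ is (-1 + 2i)/√14.
P = |-1 + 2i|² / 14 = 5/14.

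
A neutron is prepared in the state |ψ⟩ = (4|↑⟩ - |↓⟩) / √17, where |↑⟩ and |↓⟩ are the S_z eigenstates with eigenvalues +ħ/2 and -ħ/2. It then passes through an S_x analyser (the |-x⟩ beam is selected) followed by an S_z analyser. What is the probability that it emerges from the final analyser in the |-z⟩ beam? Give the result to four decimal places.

0.3676

First analyser (S_x): P(|-x⟩) = |⟨-x|ψ⟩|² = 25/34.
After stage 1 the state is |-x⟩; P(|-z⟩) = |⟨-z|-x⟩|² = 1/2.
Joint probability = 25/34 × 1/2 = 0.3676.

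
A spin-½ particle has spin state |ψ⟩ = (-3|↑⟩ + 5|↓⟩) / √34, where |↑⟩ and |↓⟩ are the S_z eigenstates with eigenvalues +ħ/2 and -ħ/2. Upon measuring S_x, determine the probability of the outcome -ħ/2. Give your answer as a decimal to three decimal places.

0.941

|-x⟩ = (|↑⟩ - |↓⟩)/√2, so ⟨-x|ψ⟩ = (-8) / (√2·√34).
P = |-8|² / 68 = 64/68.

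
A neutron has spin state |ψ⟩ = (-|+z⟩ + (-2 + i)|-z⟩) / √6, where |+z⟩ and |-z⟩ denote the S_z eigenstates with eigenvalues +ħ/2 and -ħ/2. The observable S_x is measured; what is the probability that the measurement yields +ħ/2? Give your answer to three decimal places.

|+x⟩ = (|+z⟩ + |-z⟩)/√2, so ⟨+x|ψ⟩ = (-3 + i) / (√2·√6).
P = |-3 + i|² / 12 = 10/12.

0.833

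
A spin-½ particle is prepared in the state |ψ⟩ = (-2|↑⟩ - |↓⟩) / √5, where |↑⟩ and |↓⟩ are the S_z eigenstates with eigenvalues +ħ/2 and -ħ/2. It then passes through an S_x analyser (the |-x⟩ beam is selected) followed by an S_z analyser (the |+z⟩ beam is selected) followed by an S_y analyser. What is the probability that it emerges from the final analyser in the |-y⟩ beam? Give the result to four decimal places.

First analyser (S_x): P(|-x⟩) = |⟨-x|ψ⟩|² = 1/10.
After stage 1 the state is |-x⟩; P(|+z⟩) = |⟨+z|-x⟩|² = 1/2.
After stage 2 the state is |+z⟩; P(|-y⟩) = |⟨-y|+z⟩|² = 1/2.
Joint probability = 1/10 × 1/2 × 1/2 = 0.0250.

0.0250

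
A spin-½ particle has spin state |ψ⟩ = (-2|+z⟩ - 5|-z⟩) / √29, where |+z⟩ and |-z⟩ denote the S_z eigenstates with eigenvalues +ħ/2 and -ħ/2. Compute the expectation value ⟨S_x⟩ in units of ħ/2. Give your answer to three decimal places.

0.690

⟨σ_x⟩ = 2 Re(a* b)/(|a|²+|b|²) with a = -2, b = -5.
a* b = 10, so ⟨σ_x⟩ = 20/29.
⟨S_x⟩ = (ħ/2)·⟨σ_x⟩.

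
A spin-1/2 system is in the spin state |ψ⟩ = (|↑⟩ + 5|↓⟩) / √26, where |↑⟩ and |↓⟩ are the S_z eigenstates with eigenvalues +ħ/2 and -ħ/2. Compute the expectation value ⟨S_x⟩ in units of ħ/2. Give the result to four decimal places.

0.3846

⟨σ_x⟩ = 2 Re(a* b)/(|a|²+|b|²) with a = 1, b = 5.
a* b = 5, so ⟨σ_x⟩ = 10/26.
⟨S_x⟩ = (ħ/2)·⟨σ_x⟩.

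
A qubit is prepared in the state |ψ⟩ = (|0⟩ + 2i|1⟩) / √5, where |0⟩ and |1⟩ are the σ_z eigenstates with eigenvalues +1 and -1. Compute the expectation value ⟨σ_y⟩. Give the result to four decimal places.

0.8000

⟨σ_y⟩ = 2 Im(a* b)/(|a|²+|b|²) with a = 1, b = 2i.
a* b = 2i, so ⟨σ_y⟩ = 4/5.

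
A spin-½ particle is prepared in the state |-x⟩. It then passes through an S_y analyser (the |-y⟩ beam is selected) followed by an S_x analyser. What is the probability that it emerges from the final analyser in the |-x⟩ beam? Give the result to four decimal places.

First analyser (S_y): from |-x⟩, P(|-y⟩) = 1/2.
After stage 1 the state is |-y⟩; P(|-x⟩) = |⟨-x|-y⟩|² = 1/2.
Joint probability = 1/2 × 1/2 = 0.2500.

0.2500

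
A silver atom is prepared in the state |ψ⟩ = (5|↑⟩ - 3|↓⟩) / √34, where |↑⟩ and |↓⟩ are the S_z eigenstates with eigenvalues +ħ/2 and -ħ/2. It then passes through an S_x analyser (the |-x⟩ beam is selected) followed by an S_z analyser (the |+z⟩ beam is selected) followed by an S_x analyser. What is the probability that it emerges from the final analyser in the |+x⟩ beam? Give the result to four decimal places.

First analyser (S_x): P(|-x⟩) = |⟨-x|ψ⟩|² = 64/68.
After stage 1 the state is |-x⟩; P(|+z⟩) = |⟨+z|-x⟩|² = 1/2.
After stage 2 the state is |+z⟩; P(|+x⟩) = |⟨+x|+z⟩|² = 1/2.
Joint probability = 64/68 × 1/2 × 1/2 = 0.2353.

0.2353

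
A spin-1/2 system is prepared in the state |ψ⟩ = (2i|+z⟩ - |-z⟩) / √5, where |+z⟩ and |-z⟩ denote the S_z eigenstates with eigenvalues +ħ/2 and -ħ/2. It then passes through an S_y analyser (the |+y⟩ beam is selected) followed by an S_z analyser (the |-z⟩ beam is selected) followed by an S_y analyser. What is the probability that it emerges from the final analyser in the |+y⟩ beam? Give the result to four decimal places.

First analyser (S_y): P(|+y⟩) = |⟨+y|ψ⟩|² = 9/10.
After stage 1 the state is |+y⟩; P(|-z⟩) = |⟨-z|+y⟩|² = 1/2.
After stage 2 the state is |-z⟩; P(|+y⟩) = |⟨+y|-z⟩|² = 1/2.
Joint probability = 9/10 × 1/2 × 1/2 = 0.2250.

0.2250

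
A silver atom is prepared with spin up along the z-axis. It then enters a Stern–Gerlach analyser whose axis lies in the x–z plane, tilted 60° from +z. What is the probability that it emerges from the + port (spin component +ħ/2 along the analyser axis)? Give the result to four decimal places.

0.7500

For spin-½, the probability of finding spin-up along an axis at angle θ to the initial spin direction is cos²(θ/2); spin-down is sin²(θ/2).
θ = 60°, so P = cos²(30°) ≈ 0.7500.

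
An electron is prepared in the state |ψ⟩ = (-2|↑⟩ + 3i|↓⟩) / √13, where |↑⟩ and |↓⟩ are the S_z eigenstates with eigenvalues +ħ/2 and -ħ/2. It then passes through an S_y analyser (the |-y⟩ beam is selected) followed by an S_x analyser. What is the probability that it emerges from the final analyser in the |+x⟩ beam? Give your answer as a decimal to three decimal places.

0.481

First analyser (S_y): P(|-y⟩) = |⟨-y|ψ⟩|² = 25/26.
After stage 1 the state is |-y⟩; P(|+x⟩) = |⟨+x|-y⟩|² = 1/2.
Joint probability = 25/26 × 1/2 = 0.481.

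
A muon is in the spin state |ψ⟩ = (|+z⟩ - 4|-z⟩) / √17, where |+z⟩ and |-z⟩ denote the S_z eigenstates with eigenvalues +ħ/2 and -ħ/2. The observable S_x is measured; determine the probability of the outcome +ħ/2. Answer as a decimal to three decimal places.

0.265

|+x⟩ = (|+z⟩ + |-z⟩)/√2, so ⟨+x|ψ⟩ = (-3) / (√2·√17).
P = |-3|² / 34 = 9/34.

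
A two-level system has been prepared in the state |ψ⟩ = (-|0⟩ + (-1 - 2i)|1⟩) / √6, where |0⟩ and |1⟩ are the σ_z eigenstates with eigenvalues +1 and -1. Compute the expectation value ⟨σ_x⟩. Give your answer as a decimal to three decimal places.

0.333

⟨σ_x⟩ = 2 Re(a* b)/(|a|²+|b|²) with a = -1, b = (-1 - 2i).
a* b = (1 + 2i), so ⟨σ_x⟩ = 2/6.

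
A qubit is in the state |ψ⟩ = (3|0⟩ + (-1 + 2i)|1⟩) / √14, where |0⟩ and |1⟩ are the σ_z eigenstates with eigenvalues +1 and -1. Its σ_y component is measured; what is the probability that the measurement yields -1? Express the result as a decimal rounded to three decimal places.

|-y⟩ = (|0⟩ - i|1⟩)/√2, so ⟨-y|ψ⟩ = (1 - i) / (√2·√14).
P = |1 - i|² / 28 = 2/28.

0.071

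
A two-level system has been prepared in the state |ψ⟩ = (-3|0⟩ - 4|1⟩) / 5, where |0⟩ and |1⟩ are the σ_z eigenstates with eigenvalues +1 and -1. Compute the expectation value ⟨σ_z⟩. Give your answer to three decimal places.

-0.280

⟨σ_z⟩ = |a|² - |b|² divided by |a|²+|b|², with a, b the |0⟩, |1⟩ amplitudes.
= (9 - 16)/25 = -7/25.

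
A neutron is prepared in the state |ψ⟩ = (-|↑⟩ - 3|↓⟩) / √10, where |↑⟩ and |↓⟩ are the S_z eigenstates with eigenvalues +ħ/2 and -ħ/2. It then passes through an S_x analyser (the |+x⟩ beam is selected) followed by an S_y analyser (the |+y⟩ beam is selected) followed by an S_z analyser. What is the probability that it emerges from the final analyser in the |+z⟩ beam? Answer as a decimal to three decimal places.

0.200

First analyser (S_x): P(|+x⟩) = |⟨+x|ψ⟩|² = 16/20.
After stage 1 the state is |+x⟩; P(|+y⟩) = |⟨+y|+x⟩|² = 1/2.
After stage 2 the state is |+y⟩; P(|+z⟩) = |⟨+z|+y⟩|² = 1/2.
Joint probability = 16/20 × 1/2 × 1/2 = 0.200.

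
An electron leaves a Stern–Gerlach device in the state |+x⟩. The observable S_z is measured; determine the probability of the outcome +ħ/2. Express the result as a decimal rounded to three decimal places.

0.500

In the S_z basis, |+x⟩ = (|↑⟩ + |↓⟩)/√2 and |+z⟩ = |↑⟩.
|⟨+z|+x⟩|² = 1/2.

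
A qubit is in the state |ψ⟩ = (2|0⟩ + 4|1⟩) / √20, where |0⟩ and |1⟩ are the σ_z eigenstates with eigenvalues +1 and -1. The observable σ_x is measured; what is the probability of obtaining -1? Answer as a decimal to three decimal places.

0.100

|-x⟩ = (|0⟩ - |1⟩)/√2, so ⟨-x|ψ⟩ = (-2) / (√2·√20).
P = |-2|² / 40 = 4/40.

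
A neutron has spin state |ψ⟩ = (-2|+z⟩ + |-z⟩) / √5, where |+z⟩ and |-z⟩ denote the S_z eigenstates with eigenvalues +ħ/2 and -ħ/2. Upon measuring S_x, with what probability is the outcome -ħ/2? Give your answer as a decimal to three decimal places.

|-x⟩ = (|+z⟩ - |-z⟩)/√2, so ⟨-x|ψ⟩ = (-3) / (√2·√5).
P = |-3|² / 10 = 9/10.

0.900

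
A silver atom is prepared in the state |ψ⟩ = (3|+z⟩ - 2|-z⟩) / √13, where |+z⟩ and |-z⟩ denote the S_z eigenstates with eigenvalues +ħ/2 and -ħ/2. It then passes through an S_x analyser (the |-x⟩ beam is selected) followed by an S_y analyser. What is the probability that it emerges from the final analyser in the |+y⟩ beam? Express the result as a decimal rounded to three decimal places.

0.481

First analyser (S_x): P(|-x⟩) = |⟨-x|ψ⟩|² = 25/26.
After stage 1 the state is |-x⟩; P(|+y⟩) = |⟨+y|-x⟩|² = 1/2.
Joint probability = 25/26 × 1/2 = 0.481.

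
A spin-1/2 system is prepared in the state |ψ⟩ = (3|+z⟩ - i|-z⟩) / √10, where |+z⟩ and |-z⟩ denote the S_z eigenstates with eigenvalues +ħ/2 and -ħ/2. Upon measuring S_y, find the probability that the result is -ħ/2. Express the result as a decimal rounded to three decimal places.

0.800

|-y⟩ = (|+z⟩ - i|-z⟩)/√2, so ⟨-y|ψ⟩ = (4) / (√2·√10).
P = |4|² / 20 = 16/20.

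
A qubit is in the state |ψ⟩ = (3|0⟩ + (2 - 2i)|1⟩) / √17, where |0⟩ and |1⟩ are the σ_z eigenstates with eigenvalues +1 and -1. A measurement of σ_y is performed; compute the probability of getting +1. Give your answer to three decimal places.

|+y⟩ = (|0⟩ + i|1⟩)/√2, so ⟨+y|ψ⟩ = (1 - 2i) / (√2·√17).
P = |1 - 2i|² / 34 = 5/34.

0.147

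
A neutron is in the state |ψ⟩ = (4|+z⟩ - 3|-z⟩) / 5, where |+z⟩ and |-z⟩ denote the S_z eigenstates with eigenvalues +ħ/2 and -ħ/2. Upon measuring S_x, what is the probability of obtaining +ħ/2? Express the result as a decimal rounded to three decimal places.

|+x⟩ = (|+z⟩ + |-z⟩)/√2, so ⟨+x|ψ⟩ = (1) / (√2·5).
P = |1|² / 50 = 1/50.

0.020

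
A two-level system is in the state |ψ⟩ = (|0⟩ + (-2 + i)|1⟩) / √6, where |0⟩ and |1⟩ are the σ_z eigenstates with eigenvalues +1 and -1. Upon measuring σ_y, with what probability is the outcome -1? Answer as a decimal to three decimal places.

0.333

|-y⟩ = (|0⟩ - i|1⟩)/√2, so ⟨-y|ψ⟩ = (-2i) / (√2·√6).
P = |-2i|² / 12 = 4/12.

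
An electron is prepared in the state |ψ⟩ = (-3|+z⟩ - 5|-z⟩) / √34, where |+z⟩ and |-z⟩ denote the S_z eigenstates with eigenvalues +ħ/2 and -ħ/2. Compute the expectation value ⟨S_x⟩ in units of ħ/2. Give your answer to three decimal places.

0.882

⟨σ_x⟩ = 2 Re(a* b)/(|a|²+|b|²) with a = -3, b = -5.
a* b = 15, so ⟨σ_x⟩ = 30/34.
⟨S_x⟩ = (ħ/2)·⟨σ_x⟩.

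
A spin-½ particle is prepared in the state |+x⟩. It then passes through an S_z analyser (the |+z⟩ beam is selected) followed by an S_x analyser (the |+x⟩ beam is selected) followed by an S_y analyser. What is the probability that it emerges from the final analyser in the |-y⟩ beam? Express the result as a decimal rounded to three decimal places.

First analyser (S_z): from |+x⟩, P(|+z⟩) = 1/2.
After stage 1 the state is |+z⟩; P(|+x⟩) = |⟨+x|+z⟩|² = 1/2.
After stage 2 the state is |+x⟩; P(|-y⟩) = |⟨-y|+x⟩|² = 1/2.
Joint probability = 1/2 × 1/2 × 1/2 = 0.125.

0.125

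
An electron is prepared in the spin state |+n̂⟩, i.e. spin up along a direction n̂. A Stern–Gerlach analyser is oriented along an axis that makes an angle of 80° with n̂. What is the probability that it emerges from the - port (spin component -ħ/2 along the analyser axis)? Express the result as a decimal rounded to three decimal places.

0.413

For spin-½, the probability of finding spin-up along an axis at angle θ to the initial spin direction is cos²(θ/2); spin-down is sin²(θ/2).
θ = 80°, so P = sin²(40°) ≈ 0.413.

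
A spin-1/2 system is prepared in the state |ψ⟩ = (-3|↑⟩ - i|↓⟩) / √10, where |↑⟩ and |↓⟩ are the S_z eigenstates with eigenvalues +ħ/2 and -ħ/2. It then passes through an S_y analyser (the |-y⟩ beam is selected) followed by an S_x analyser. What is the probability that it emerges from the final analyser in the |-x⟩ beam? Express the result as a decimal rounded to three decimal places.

First analyser (S_y): P(|-y⟩) = |⟨-y|ψ⟩|² = 4/20.
After stage 1 the state is |-y⟩; P(|-x⟩) = |⟨-x|-y⟩|² = 1/2.
Joint probability = 4/20 × 1/2 = 0.100.

0.100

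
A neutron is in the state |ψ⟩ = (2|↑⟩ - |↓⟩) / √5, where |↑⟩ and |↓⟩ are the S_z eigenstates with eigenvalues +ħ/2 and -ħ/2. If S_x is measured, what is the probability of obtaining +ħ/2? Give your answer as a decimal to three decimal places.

0.100

|+x⟩ = (|↑⟩ + |↓⟩)/√2, so ⟨+x|ψ⟩ = (1) / (√2·√5).
P = |1|² / 10 = 1/10.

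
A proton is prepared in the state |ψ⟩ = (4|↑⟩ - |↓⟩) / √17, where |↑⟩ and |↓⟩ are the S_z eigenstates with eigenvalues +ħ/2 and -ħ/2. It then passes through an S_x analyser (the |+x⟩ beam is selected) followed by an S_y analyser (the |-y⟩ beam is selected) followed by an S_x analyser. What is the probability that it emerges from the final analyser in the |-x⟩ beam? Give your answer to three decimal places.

0.066

First analyser (S_x): P(|+x⟩) = |⟨+x|ψ⟩|² = 9/34.
After stage 1 the state is |+x⟩; P(|-y⟩) = |⟨-y|+x⟩|² = 1/2.
After stage 2 the state is |-y⟩; P(|-x⟩) = |⟨-x|-y⟩|² = 1/2.
Joint probability = 9/34 × 1/2 × 1/2 = 0.066.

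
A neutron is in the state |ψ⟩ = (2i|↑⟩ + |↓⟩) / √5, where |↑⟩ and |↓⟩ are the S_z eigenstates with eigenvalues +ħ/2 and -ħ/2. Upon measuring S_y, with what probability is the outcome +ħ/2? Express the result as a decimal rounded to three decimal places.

|+y⟩ = (|↑⟩ + i|↓⟩)/√2, so ⟨+y|ψ⟩ = (i) / (√2·√5).
P = |i|² / 10 = 1/10.

0.100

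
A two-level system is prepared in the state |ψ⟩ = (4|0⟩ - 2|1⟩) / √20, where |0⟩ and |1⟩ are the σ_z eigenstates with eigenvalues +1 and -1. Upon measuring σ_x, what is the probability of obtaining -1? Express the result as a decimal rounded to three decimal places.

|-x⟩ = (|0⟩ - |1⟩)/√2, so ⟨-x|ψ⟩ = (6) / (√2·√20).
P = |6|² / 40 = 36/40.

0.900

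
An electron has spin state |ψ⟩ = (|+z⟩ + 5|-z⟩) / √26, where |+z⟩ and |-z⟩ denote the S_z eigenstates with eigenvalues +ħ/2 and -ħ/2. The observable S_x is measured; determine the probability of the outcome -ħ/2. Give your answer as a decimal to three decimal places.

|-x⟩ = (|+z⟩ - |-z⟩)/√2, so ⟨-x|ψ⟩ = (-4) / (√2·√26).
P = |-4|² / 52 = 16/52.

0.308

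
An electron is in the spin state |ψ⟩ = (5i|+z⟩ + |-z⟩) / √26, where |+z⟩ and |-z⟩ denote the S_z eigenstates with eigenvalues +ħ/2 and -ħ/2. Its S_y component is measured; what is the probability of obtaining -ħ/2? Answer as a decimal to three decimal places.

0.692

|-y⟩ = (|+z⟩ - i|-z⟩)/√2, so ⟨-y|ψ⟩ = (6i) / (√2·√26).
P = |6i|² / 52 = 36/52.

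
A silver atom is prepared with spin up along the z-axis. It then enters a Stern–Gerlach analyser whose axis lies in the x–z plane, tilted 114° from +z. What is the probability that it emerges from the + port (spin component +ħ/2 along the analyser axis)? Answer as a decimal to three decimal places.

For spin-½, the probability of finding spin-up along an axis at angle θ to the initial spin direction is cos²(θ/2); spin-down is sin²(θ/2).
θ = 114°, so P = cos²(57°) ≈ 0.297.

0.297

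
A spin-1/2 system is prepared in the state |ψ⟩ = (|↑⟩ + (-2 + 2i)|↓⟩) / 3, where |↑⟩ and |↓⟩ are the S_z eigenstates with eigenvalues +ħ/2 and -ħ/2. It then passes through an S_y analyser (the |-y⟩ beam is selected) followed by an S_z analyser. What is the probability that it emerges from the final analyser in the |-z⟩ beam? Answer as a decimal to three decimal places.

First analyser (S_y): P(|-y⟩) = |⟨-y|ψ⟩|² = 5/18.
After stage 1 the state is |-y⟩; P(|-z⟩) = |⟨-z|-y⟩|² = 1/2.
Joint probability = 5/18 × 1/2 = 0.139.

0.139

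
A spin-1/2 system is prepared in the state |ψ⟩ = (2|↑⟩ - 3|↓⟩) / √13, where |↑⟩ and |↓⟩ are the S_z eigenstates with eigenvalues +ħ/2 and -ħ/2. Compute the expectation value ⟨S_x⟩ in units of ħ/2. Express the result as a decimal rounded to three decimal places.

⟨σ_x⟩ = 2 Re(a* b)/(|a|²+|b|²) with a = 2, b = -3.
a* b = -6, so ⟨σ_x⟩ = -12/13.
⟨S_x⟩ = (ħ/2)·⟨σ_x⟩.

-0.923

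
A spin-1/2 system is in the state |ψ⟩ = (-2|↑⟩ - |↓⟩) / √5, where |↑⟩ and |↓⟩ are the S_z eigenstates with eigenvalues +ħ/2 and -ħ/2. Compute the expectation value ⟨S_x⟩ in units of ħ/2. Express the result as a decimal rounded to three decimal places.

⟨σ_x⟩ = 2 Re(a* b)/(|a|²+|b|²) with a = -2, b = -1.
a* b = 2, so ⟨σ_x⟩ = 4/5.
⟨S_x⟩ = (ħ/2)·⟨σ_x⟩.

0.800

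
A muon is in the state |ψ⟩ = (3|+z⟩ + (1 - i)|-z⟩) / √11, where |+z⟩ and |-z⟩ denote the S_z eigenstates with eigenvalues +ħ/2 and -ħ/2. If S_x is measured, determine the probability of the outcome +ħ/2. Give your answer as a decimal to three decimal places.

|+x⟩ = (|+z⟩ + |-z⟩)/√2, so ⟨+x|ψ⟩ = (4 - i) / (√2·√11).
P = |4 - i|² / 22 = 17/22.

0.773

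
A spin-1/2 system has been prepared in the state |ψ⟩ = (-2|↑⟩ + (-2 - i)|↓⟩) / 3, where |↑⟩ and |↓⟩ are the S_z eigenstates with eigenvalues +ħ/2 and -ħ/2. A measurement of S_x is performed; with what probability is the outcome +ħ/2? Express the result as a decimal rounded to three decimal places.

0.944

|+x⟩ = (|↑⟩ + |↓⟩)/√2, so ⟨+x|ψ⟩ = (-4 - i) / (√2·3).
P = |-4 - i|² / 18 = 17/18.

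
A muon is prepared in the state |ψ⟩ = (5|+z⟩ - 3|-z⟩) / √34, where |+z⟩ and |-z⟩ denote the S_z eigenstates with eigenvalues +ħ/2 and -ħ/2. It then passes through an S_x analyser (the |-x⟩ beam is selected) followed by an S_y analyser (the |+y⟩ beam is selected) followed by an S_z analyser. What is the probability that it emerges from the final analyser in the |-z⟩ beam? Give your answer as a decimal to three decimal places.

First analyser (S_x): P(|-x⟩) = |⟨-x|ψ⟩|² = 64/68.
After stage 1 the state is |-x⟩; P(|+y⟩) = |⟨+y|-x⟩|² = 1/2.
After stage 2 the state is |+y⟩; P(|-z⟩) = |⟨-z|+y⟩|² = 1/2.
Joint probability = 64/68 × 1/2 × 1/2 = 0.235.

0.235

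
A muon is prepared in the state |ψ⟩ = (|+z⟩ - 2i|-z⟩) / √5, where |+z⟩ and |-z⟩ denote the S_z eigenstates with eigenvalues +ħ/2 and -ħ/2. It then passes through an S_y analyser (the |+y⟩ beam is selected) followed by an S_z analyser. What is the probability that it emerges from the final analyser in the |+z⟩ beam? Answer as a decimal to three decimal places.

0.050

First analyser (S_y): P(|+y⟩) = |⟨+y|ψ⟩|² = 1/10.
After stage 1 the state is |+y⟩; P(|+z⟩) = |⟨+z|+y⟩|² = 1/2.
Joint probability = 1/10 × 1/2 = 0.050.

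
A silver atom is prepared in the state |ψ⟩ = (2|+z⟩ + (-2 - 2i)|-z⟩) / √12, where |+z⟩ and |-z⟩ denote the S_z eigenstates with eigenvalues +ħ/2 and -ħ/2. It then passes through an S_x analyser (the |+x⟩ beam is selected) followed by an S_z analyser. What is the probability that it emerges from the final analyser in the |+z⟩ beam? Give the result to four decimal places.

0.0833

First analyser (S_x): P(|+x⟩) = |⟨+x|ψ⟩|² = 4/24.
After stage 1 the state is |+x⟩; P(|+z⟩) = |⟨+z|+x⟩|² = 1/2.
Joint probability = 4/24 × 1/2 = 0.0833.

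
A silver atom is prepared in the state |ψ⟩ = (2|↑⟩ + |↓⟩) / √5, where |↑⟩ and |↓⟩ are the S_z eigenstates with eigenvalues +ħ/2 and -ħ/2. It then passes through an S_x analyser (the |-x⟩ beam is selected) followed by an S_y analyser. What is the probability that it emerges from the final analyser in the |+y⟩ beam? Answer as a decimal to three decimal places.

First analyser (S_x): P(|-x⟩) = |⟨-x|ψ⟩|² = 1/10.
After stage 1 the state is |-x⟩; P(|+y⟩) = |⟨+y|-x⟩|² = 1/2.
Joint probability = 1/10 × 1/2 = 0.050.

0.050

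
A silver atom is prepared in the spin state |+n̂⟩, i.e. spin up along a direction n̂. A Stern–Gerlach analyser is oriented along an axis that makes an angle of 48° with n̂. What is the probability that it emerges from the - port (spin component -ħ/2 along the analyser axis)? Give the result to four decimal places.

0.1654

For spin-½, the probability of finding spin-up along an axis at angle θ to the initial spin direction is cos²(θ/2); spin-down is sin²(θ/2).
θ = 48°, so P = sin²(24°) ≈ 0.1654.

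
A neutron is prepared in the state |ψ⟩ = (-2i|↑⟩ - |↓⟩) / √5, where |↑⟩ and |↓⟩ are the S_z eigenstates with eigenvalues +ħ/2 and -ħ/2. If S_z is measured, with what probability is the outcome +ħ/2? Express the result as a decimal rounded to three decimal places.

0.800

The +ħ/2 outcome corresponds to |↑⟩. Its amplitude in |ψ⟩ is -2i/√5.
P = |-2i|² / 5 = 4/5.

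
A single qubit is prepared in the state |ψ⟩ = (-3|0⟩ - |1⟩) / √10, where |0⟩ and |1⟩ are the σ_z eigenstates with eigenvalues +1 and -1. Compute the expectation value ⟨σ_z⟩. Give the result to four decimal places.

⟨σ_z⟩ = |a|² - |b|² divided by |a|²+|b|², with a, b the |0⟩, |1⟩ amplitudes.
= (9 - 1)/10 = 8/10.

0.8000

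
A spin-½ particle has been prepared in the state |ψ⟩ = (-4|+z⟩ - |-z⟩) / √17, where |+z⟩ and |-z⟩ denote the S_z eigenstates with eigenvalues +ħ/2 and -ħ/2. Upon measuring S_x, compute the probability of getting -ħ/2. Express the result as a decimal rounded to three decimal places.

|-x⟩ = (|+z⟩ - |-z⟩)/√2, so ⟨-x|ψ⟩ = (-3) / (√2·√17).
P = |-3|² / 34 = 9/34.

0.265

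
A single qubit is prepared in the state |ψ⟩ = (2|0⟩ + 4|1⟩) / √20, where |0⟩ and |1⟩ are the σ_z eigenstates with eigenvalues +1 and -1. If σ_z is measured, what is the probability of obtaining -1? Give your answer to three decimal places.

0.800

The -1 outcome corresponds to |1⟩. Its amplitude in |ψ⟩ is 4/√20.
P = |4|² / 20 = 16/20.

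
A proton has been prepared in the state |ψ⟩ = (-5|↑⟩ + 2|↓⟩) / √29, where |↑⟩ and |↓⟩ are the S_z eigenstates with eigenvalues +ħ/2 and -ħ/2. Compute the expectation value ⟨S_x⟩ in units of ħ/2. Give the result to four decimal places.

⟨σ_x⟩ = 2 Re(a* b)/(|a|²+|b|²) with a = -5, b = 2.
a* b = -10, so ⟨σ_x⟩ = -20/29.
⟨S_x⟩ = (ħ/2)·⟨σ_x⟩.

-0.6897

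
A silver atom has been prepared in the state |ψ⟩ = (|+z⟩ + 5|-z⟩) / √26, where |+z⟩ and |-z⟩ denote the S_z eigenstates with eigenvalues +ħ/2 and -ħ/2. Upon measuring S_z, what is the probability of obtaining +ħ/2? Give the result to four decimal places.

0.0385

The +ħ/2 outcome corresponds to |+z⟩. Its amplitude in |ψ⟩ is 1/√26.
P = |1|² / 26 = 1/26.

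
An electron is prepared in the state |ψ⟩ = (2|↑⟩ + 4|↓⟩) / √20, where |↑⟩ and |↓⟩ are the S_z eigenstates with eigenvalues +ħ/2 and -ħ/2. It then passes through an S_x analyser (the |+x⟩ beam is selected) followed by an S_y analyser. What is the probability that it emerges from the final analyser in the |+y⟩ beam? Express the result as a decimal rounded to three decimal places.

First analyser (S_x): P(|+x⟩) = |⟨+x|ψ⟩|² = 36/40.
After stage 1 the state is |+x⟩; P(|+y⟩) = |⟨+y|+x⟩|² = 1/2.
Joint probability = 36/40 × 1/2 = 0.450.

0.450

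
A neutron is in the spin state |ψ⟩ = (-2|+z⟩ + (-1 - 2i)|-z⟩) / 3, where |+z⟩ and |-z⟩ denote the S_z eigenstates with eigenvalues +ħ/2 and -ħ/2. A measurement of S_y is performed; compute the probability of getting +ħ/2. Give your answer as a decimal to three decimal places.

|+y⟩ = (|+z⟩ + i|-z⟩)/√2, so ⟨+y|ψ⟩ = (-4 + i) / (√2·3).
P = |-4 + i|² / 18 = 17/18.

0.944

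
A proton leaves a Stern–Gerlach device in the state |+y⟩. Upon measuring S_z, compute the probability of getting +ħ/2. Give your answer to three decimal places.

0.500

In the S_z basis, |+y⟩ = (|+z⟩ + i|-z⟩)/√2 and |+z⟩ = |+z⟩.
|⟨+z|+y⟩|² = 1/2.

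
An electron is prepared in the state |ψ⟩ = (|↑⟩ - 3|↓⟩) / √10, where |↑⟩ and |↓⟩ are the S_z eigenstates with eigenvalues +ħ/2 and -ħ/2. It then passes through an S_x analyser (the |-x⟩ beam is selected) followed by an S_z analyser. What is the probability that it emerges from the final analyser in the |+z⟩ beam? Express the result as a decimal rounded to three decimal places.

First analyser (S_x): P(|-x⟩) = |⟨-x|ψ⟩|² = 16/20.
After stage 1 the state is |-x⟩; P(|+z⟩) = |⟨+z|-x⟩|² = 1/2.
Joint probability = 16/20 × 1/2 = 0.400.

0.400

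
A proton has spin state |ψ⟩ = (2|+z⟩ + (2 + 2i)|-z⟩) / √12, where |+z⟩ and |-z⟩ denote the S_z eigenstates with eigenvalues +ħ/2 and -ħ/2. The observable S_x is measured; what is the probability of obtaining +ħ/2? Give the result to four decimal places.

0.8333

|+x⟩ = (|+z⟩ + |-z⟩)/√2, so ⟨+x|ψ⟩ = (4 + 2i) / (√2·√12).
P = |4 + 2i|² / 24 = 20/24.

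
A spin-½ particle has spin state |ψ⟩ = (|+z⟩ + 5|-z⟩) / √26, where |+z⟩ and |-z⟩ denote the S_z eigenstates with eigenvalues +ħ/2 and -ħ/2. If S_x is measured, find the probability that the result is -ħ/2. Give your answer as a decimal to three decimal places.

0.308

|-x⟩ = (|+z⟩ - |-z⟩)/√2, so ⟨-x|ψ⟩ = (-4) / (√2·√26).
P = |-4|² / 52 = 16/52.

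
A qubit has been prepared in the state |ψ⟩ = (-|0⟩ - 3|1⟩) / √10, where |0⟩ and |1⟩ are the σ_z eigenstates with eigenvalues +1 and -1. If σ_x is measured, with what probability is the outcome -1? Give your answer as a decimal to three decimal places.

|-x⟩ = (|0⟩ - |1⟩)/√2, so ⟨-x|ψ⟩ = (2) / (√2·√10).
P = |2|² / 20 = 4/20.

0.200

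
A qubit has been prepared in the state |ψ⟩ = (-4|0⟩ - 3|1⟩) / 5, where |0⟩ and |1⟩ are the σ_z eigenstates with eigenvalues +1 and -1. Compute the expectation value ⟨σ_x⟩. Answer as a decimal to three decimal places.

⟨σ_x⟩ = 2 Re(a* b)/(|a|²+|b|²) with a = -4, b = -3.
a* b = 12, so ⟨σ_x⟩ = 24/25.

0.960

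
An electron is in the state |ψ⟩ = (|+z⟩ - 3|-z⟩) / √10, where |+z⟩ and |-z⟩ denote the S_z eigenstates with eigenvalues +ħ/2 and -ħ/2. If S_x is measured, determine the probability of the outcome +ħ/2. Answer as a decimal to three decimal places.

|+x⟩ = (|+z⟩ + |-z⟩)/√2, so ⟨+x|ψ⟩ = (-2) / (√2·√10).
P = |-2|² / 20 = 4/20.

0.200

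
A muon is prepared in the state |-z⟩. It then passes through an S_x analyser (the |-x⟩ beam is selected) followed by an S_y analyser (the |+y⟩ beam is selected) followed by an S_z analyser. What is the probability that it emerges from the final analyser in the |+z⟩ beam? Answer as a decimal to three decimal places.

First analyser (S_x): from |-z⟩, P(|-x⟩) = 1/2.
After stage 1 the state is |-x⟩; P(|+y⟩) = |⟨+y|-x⟩|² = 1/2.
After stage 2 the state is |+y⟩; P(|+z⟩) = |⟨+z|+y⟩|² = 1/2.
Joint probability = 1/2 × 1/2 × 1/2 = 0.125.

0.125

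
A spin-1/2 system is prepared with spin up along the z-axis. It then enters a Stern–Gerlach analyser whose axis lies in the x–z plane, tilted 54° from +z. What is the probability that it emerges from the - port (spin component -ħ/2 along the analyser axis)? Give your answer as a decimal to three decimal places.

0.206

For spin-½, the probability of finding spin-up along an axis at angle θ to the initial spin direction is cos²(θ/2); spin-down is sin²(θ/2).
θ = 54°, so P = sin²(27°) ≈ 0.206.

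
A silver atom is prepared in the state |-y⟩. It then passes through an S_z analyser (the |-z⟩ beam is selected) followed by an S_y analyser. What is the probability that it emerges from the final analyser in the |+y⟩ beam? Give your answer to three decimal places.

First analyser (S_z): from |-y⟩, P(|-z⟩) = 1/2.
After stage 1 the state is |-z⟩; P(|+y⟩) = |⟨+y|-z⟩|² = 1/2.
Joint probability = 1/2 × 1/2 = 0.250.

0.250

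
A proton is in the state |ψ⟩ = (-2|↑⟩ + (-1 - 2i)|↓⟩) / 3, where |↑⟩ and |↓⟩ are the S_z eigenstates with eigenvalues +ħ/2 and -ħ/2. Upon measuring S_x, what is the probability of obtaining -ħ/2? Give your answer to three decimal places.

0.278

|-x⟩ = (|↑⟩ - |↓⟩)/√2, so ⟨-x|ψ⟩ = (-1 + 2i) / (√2·3).
P = |-1 + 2i|² / 18 = 5/18.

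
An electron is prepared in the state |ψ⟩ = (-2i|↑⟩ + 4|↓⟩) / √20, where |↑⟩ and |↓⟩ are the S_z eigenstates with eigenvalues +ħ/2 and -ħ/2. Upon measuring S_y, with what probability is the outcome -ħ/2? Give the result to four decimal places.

0.1000

|-y⟩ = (|↑⟩ - i|↓⟩)/√2, so ⟨-y|ψ⟩ = (2i) / (√2·√20).
P = |2i|² / 40 = 4/40.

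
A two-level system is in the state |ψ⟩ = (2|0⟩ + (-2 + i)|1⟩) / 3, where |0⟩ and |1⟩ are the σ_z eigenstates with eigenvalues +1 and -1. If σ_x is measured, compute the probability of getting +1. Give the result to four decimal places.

0.0556

|+x⟩ = (|0⟩ + |1⟩)/√2, so ⟨+x|ψ⟩ = (i) / (√2·3).
P = |i|² / 18 = 1/18.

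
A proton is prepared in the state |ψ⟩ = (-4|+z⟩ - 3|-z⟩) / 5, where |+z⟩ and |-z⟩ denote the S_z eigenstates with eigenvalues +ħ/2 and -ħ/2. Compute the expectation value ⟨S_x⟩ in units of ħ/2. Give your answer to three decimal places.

⟨σ_x⟩ = 2 Re(a* b)/(|a|²+|b|²) with a = -4, b = -3.
a* b = 12, so ⟨σ_x⟩ = 24/25.
⟨S_x⟩ = (ħ/2)·⟨σ_x⟩.

0.960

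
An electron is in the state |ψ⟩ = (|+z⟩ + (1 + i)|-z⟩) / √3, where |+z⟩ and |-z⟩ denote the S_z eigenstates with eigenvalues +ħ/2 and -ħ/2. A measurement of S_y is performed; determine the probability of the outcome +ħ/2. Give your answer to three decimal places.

|+y⟩ = (|+z⟩ + i|-z⟩)/√2, so ⟨+y|ψ⟩ = (2 - i) / (√2·√3).
P = |2 - i|² / 6 = 5/6.

0.833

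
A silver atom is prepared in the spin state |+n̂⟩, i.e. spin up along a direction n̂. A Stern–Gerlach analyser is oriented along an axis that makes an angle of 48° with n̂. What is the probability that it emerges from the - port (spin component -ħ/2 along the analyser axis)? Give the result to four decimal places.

0.1654

For spin-½, the probability of finding spin-up along an axis at angle θ to the initial spin direction is cos²(θ/2); spin-down is sin²(θ/2).
θ = 48°, so P = sin²(24°) ≈ 0.1654.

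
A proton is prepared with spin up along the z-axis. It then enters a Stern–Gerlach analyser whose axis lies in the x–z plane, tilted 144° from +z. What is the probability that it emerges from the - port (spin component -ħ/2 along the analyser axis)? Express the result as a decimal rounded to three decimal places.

For spin-½, the probability of finding spin-up along an axis at angle θ to the initial spin direction is cos²(θ/2); spin-down is sin²(θ/2).
θ = 144°, so P = sin²(72°) ≈ 0.905.

0.905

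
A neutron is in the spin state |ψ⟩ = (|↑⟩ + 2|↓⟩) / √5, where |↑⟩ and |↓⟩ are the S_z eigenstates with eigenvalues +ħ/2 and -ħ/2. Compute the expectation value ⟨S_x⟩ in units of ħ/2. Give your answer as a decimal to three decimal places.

0.800

⟨σ_x⟩ = 2 Re(a* b)/(|a|²+|b|²) with a = 1, b = 2.
a* b = 2, so ⟨σ_x⟩ = 4/5.
⟨S_x⟩ = (ħ/2)·⟨σ_x⟩.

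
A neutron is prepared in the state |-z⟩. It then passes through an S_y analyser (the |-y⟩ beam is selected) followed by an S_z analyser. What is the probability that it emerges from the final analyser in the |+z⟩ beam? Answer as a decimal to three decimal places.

First analyser (S_y): from |-z⟩, P(|-y⟩) = 1/2.
After stage 1 the state is |-y⟩; P(|+z⟩) = |⟨+z|-y⟩|² = 1/2.
Joint probability = 1/2 × 1/2 = 0.250.

0.250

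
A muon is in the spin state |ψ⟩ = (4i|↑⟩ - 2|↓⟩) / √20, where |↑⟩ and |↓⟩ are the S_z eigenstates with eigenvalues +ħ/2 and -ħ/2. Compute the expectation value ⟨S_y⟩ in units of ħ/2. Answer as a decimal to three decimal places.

⟨σ_y⟩ = 2 Im(a* b)/(|a|²+|b|²) with a = 4i, b = -2.
a* b = 8i, so ⟨σ_y⟩ = 16/20.
⟨S_y⟩ = (ħ/2)·⟨σ_y⟩.

0.800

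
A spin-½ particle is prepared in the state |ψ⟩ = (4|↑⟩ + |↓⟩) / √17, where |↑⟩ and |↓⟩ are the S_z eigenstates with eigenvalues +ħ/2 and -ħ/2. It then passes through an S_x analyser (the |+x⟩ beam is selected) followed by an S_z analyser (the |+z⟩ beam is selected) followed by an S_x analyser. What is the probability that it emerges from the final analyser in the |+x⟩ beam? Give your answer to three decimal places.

0.184

First analyser (S_x): P(|+x⟩) = |⟨+x|ψ⟩|² = 25/34.
After stage 1 the state is |+x⟩; P(|+z⟩) = |⟨+z|+x⟩|² = 1/2.
After stage 2 the state is |+z⟩; P(|+x⟩) = |⟨+x|+z⟩|² = 1/2.
Joint probability = 25/34 × 1/2 × 1/2 = 0.184.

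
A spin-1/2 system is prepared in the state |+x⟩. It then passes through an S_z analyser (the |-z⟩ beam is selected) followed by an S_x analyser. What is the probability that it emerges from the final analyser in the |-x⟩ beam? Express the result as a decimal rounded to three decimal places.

0.250

First analyser (S_z): from |+x⟩, P(|-z⟩) = 1/2.
After stage 1 the state is |-z⟩; P(|-x⟩) = |⟨-x|-z⟩|² = 1/2.
Joint probability = 1/2 × 1/2 = 0.250.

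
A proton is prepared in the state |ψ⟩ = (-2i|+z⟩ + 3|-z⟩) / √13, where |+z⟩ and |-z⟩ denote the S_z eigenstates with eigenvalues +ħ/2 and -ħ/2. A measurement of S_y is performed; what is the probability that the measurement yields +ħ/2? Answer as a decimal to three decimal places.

|+y⟩ = (|+z⟩ + i|-z⟩)/√2, so ⟨+y|ψ⟩ = (-5i) / (√2·√13).
P = |-5i|² / 26 = 25/26.

0.962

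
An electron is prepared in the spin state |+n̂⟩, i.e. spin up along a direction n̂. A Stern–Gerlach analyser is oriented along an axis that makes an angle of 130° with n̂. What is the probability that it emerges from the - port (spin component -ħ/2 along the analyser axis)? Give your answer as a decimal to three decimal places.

For spin-½, the probability of finding spin-up along an axis at angle θ to the initial spin direction is cos²(θ/2); spin-down is sin²(θ/2).
θ = 130°, so P = sin²(65°) ≈ 0.821.

0.821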